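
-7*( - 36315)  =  254205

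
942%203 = 130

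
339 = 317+22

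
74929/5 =74929/5=14985.80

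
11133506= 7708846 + 3424660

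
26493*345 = 9140085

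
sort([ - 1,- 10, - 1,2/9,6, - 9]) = [ - 10, -9,-1,-1,2/9,  6 ] 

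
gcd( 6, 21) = 3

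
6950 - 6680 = 270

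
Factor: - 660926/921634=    - 17^1*2777^1*65831^(  -  1) = - 47209/65831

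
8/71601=8/71601 =0.00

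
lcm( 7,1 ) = 7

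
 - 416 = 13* ( - 32)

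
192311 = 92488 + 99823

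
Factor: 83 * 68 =5644 = 2^2*17^1*83^1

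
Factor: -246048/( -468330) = 2^4*5^(-1 )*11^1*67^ ( - 1 ) = 176/335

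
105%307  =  105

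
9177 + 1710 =10887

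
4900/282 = 2450/141 = 17.38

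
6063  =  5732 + 331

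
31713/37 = 31713/37  =  857.11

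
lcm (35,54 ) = 1890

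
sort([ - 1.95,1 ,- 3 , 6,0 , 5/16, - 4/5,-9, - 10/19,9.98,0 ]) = [ - 9 , - 3 ,-1.95, - 4/5, - 10/19,0,0,5/16,1, 6, 9.98 ]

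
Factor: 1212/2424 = 1/2= 2^( - 1) 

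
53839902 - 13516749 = 40323153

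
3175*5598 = 17773650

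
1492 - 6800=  - 5308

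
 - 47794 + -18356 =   -  66150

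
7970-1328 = 6642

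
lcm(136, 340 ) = 680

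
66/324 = 11/54 = 0.20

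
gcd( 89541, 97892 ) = 1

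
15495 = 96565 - 81070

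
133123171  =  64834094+68289077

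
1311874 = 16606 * 79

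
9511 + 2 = 9513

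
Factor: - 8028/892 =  - 3^2 = - 9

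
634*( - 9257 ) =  - 5868938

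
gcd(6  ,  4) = 2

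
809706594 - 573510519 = 236196075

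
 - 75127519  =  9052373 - 84179892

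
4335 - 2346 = 1989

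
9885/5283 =3295/1761 = 1.87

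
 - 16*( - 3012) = 48192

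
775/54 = 775/54  =  14.35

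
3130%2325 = 805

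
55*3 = 165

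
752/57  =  752/57 = 13.19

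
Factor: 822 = 2^1*3^1*137^1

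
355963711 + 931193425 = 1287157136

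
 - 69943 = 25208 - 95151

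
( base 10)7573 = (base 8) 16625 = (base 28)9ID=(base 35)66d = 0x1d95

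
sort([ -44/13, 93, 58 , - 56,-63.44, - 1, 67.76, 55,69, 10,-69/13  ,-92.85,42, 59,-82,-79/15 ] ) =[  -  92.85,-82, - 63.44, - 56,-69/13,  -  79/15 , -44/13  , - 1,10 , 42, 55,58 , 59, 67.76,69, 93 ] 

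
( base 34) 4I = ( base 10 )154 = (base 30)54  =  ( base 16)9A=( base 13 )BB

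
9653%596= 117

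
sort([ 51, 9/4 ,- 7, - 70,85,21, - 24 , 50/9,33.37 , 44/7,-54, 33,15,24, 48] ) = [ - 70, - 54,-24, - 7,9/4, 50/9,44/7,15,  21,24, 33,33.37,48,51,85]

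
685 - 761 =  - 76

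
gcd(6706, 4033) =1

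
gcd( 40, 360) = 40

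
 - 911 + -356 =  - 1267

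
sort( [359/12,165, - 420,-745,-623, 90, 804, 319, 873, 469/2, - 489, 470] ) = [ - 745, - 623,  -  489,-420, 359/12 , 90, 165, 469/2,  319, 470, 804, 873]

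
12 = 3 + 9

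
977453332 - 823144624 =154308708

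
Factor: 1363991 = 19^1*71789^1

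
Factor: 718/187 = 2^1*  11^( - 1)*17^( - 1 )*359^1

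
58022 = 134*433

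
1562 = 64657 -63095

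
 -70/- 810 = 7/81 = 0.09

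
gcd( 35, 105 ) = 35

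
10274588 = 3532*2909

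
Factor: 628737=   3^1*209579^1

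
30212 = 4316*7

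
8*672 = 5376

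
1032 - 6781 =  - 5749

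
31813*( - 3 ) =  - 95439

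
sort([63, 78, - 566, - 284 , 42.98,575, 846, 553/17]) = [  -  566, - 284, 553/17, 42.98, 63,78, 575, 846 ]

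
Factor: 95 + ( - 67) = 2^2*7^1 = 28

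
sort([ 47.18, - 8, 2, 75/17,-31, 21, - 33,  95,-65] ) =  [ - 65, - 33, - 31, - 8, 2 , 75/17,21, 47.18, 95]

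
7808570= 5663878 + 2144692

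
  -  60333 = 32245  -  92578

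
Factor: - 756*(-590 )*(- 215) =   -  2^3*3^3*5^2*7^1 * 43^1 * 59^1 = - 95898600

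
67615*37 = 2501755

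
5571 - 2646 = 2925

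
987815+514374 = 1502189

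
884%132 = 92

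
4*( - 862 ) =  - 3448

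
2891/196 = 14+3/4  =  14.75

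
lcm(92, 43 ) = 3956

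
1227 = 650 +577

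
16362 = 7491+8871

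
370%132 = 106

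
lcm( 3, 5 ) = 15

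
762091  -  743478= 18613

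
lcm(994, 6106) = 42742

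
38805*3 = 116415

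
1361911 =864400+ 497511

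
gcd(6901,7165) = 1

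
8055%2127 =1674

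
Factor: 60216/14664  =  193/47= 47^(-1 ) * 193^1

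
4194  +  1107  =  5301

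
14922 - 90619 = -75697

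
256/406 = 128/203 = 0.63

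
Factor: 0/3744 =0^1 = 0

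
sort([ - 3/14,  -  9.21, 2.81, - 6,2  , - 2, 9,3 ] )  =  [ - 9.21, - 6, - 2, - 3/14,2, 2.81,3, 9] 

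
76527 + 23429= 99956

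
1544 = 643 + 901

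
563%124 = 67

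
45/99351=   5/11039 = 0.00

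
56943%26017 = 4909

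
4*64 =256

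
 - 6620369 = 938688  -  7559057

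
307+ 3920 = 4227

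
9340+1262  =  10602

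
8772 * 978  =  8579016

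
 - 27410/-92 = 13705/46 = 297.93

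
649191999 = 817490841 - 168298842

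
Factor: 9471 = 3^1*7^1*11^1*41^1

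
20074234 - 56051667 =-35977433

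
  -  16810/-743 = 16810/743 = 22.62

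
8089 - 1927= 6162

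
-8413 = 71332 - 79745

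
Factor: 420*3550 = 2^3*3^1*5^3*7^1 * 71^1 = 1491000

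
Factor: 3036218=2^1*1518109^1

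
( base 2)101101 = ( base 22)21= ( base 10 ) 45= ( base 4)231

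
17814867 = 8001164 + 9813703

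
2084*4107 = 8558988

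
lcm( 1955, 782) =3910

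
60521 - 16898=43623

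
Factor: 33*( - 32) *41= -43296 = - 2^5*3^1*11^1*41^1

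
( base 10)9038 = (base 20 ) 12BI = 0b10001101001110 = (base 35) 7D8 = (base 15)2a28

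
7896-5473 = 2423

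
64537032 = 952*67791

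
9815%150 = 65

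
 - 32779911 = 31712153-64492064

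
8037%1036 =785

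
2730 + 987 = 3717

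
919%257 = 148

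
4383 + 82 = 4465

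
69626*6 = 417756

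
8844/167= 8844/167 = 52.96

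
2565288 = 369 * 6952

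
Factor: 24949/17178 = 61/42  =  2^( - 1 )*3^ ( - 1)*7^( - 1 )*61^1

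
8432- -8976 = 17408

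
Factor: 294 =2^1*3^1*7^2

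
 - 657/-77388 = 219/25796 = 0.01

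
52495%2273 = 216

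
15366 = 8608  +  6758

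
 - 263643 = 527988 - 791631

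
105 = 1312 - 1207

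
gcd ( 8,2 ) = 2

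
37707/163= 37707/163 = 231.33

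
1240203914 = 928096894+312107020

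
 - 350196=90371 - 440567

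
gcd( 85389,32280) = 3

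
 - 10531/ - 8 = 10531/8 =1316.38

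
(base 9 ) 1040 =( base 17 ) 2B0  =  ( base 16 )2fd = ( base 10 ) 765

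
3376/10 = 337+3/5 = 337.60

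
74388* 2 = 148776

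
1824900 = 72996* 25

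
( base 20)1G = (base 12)30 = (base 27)19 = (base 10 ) 36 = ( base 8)44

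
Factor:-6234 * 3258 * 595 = - 12084671340=- 2^2*  3^3*5^1*7^1*17^1*181^1*1039^1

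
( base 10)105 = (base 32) 39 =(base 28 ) 3L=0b1101001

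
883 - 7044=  - 6161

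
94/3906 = 47/1953 = 0.02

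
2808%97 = 92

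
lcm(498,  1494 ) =1494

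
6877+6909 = 13786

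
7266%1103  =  648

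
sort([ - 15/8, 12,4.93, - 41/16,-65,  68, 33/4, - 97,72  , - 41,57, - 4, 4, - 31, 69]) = [ - 97, - 65,- 41, - 31,  -  4, - 41/16, - 15/8, 4, 4.93,33/4,12, 57,  68, 69,72] 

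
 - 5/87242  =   -1 + 87237/87242 = - 0.00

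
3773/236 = 3773/236=15.99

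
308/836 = 7/19 = 0.37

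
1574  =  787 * 2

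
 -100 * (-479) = 47900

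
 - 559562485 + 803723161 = 244160676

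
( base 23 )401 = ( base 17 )759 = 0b100001000101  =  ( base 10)2117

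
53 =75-22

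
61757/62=996+5/62 = 996.08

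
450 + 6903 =7353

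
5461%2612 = 237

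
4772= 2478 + 2294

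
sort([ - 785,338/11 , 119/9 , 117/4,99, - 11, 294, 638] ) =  [ - 785, - 11 , 119/9, 117/4, 338/11,99,294,  638]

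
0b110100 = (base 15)37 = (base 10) 52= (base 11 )48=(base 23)26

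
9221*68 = 627028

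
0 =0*7826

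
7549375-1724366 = 5825009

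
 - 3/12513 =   -  1 + 4170/4171 = -0.00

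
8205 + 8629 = 16834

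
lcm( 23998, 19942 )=1415882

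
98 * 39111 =3832878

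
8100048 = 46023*176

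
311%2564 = 311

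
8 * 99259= 794072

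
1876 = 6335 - 4459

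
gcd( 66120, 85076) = 4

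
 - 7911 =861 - 8772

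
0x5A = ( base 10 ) 90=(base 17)55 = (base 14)66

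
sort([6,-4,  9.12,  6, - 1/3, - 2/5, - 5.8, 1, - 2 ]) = [  -  5.8 ,-4, - 2, - 2/5,- 1/3, 1, 6,6,9.12 ]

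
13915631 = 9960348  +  3955283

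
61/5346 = 61/5346= 0.01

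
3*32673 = 98019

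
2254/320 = 7 + 7/160 = 7.04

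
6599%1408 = 967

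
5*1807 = 9035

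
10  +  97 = 107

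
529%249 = 31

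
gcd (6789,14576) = 1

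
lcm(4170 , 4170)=4170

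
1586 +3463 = 5049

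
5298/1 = 5298= 5298.00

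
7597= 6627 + 970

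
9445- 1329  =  8116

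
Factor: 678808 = 2^3*13^1 * 61^1*107^1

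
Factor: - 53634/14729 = -2^1 * 3^1*7^1*11^( - 1 )*13^(-1) *103^(-1 )*1277^1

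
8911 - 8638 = 273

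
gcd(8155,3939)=1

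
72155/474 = 72155/474 = 152.23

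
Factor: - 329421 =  - 3^1*109807^1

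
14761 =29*509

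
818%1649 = 818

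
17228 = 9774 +7454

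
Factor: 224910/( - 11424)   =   - 315/16 =- 2^ ( - 4)*3^2*5^1*7^1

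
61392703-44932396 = 16460307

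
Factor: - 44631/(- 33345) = 3^1*5^( - 1 )*13^ ( - 1)*29^1 = 87/65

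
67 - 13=54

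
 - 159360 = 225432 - 384792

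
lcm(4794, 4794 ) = 4794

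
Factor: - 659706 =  - 2^1*3^1*43^1*2557^1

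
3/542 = 3/542 = 0.01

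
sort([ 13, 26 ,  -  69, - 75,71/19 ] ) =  [ - 75, - 69,71/19, 13, 26] 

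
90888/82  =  1108+16/41 = 1108.39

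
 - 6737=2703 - 9440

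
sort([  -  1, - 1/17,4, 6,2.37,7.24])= [-1, - 1/17,2.37,  4, 6, 7.24] 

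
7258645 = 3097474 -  - 4161171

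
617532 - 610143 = 7389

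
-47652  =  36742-84394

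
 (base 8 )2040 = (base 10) 1056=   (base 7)3036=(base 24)1k0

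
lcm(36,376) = 3384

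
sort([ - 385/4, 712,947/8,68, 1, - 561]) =[- 561,  -  385/4, 1,68,947/8, 712]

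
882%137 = 60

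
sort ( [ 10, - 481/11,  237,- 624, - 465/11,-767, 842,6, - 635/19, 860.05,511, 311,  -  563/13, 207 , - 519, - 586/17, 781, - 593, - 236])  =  [ - 767, - 624, - 593,- 519, - 236, - 481/11, - 563/13, - 465/11, - 586/17, - 635/19, 6, 10,207, 237, 311, 511, 781,  842, 860.05]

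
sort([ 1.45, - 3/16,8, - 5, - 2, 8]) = [ - 5,-2, - 3/16, 1.45,8,8]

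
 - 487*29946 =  - 14583702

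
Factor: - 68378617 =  - 239^1 * 286103^1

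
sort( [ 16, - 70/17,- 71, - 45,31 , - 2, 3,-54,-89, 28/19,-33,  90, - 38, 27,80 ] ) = [ - 89,-71, - 54,-45, - 38, -33 ,  -  70/17, - 2, 28/19, 3,16, 27, 31,80,90 ] 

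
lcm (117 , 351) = 351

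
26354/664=39 + 229/332 =39.69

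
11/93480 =11/93480=0.00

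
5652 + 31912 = 37564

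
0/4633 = 0=0.00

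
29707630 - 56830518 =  - 27122888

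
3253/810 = 3253/810 = 4.02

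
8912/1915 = 8912/1915 = 4.65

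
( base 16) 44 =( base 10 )68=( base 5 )233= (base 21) 35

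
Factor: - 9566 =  - 2^1*4783^1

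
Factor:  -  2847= - 3^1*13^1*73^1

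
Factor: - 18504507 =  - 3^1*7^5*367^1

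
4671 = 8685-4014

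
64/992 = 2/31 = 0.06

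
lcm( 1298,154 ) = 9086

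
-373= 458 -831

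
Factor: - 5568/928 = -6  =  - 2^1*3^1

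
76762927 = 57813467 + 18949460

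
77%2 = 1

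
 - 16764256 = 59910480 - 76674736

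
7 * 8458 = 59206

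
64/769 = 64/769 =0.08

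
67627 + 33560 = 101187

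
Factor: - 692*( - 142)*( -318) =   -  31247952 =-  2^4*3^1*53^1*71^1*173^1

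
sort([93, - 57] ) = [ - 57, 93 ] 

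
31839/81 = 10613/27=393.07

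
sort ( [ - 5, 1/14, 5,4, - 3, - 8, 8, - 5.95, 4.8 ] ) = [ -8, - 5.95, - 5, - 3, 1/14, 4, 4.8,5, 8 ] 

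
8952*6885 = 61634520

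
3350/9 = 3350/9 = 372.22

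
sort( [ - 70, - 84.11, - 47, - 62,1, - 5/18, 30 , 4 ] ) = [-84.11,  -  70, - 62, - 47, - 5/18,1,4,30]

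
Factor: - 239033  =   - 151^1*1583^1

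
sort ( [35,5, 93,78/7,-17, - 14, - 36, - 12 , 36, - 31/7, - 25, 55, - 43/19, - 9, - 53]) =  [ - 53 , - 36, -25, - 17,  -  14, - 12, - 9,  -  31/7,  -  43/19,  5, 78/7, 35, 36,55,  93]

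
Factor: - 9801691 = -9801691^1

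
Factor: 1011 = 3^1*337^1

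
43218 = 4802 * 9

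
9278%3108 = 3062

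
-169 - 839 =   -  1008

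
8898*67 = 596166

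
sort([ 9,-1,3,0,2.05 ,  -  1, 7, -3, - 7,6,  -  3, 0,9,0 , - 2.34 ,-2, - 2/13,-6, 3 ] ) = [ - 7,-6,-3, - 3 , - 2.34, - 2, - 1,-1, - 2/13,0, 0, 0, 2.05,3,3,6, 7,9,9 ] 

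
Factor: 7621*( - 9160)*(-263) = 2^3*5^1*229^1 * 263^1*7621^1  =  18359598680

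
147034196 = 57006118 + 90028078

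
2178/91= 2178/91 = 23.93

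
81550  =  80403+1147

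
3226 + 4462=7688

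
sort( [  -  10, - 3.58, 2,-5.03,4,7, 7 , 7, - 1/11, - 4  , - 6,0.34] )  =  [-10,  -  6,-5.03,-4,-3.58, - 1/11,0.34,2, 4,7,7,7 ] 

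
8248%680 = 88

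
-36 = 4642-4678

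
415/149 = 415/149 = 2.79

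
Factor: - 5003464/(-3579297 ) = 2^3*3^(-1 )*10253^1*19559^( - 1) = 82024/58677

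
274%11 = 10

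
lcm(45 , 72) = 360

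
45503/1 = 45503 = 45503.00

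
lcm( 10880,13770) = 881280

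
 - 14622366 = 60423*( - 242)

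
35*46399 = 1623965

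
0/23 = 0 = 0.00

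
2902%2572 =330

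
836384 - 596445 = 239939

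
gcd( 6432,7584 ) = 96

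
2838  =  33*86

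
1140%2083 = 1140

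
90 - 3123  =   - 3033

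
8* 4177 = 33416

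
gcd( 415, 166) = 83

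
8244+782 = 9026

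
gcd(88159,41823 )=1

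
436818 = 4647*94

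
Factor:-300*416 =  - 124800 = - 2^7*3^1*5^2*13^1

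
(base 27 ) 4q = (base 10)134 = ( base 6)342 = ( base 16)86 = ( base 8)206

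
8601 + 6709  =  15310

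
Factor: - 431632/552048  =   - 3^( - 1)*7^( - 1 )*31^( - 1)*509^1 = -509/651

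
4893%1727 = 1439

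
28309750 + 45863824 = 74173574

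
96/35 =96/35 = 2.74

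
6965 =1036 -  - 5929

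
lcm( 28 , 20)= 140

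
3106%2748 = 358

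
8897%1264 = 49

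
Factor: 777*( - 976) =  - 758352 = -  2^4*3^1*7^1 * 37^1*61^1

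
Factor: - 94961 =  - 94961^1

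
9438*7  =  66066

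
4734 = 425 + 4309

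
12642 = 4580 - -8062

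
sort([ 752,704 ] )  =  [704 , 752]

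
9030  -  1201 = 7829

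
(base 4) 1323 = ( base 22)5d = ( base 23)58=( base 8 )173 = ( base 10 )123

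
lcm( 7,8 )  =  56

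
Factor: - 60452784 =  - 2^4* 3^3*7^1*19991^1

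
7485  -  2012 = 5473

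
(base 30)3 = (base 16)3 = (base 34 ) 3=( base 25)3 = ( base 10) 3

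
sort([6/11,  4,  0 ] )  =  [0,  6/11,4] 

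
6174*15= 92610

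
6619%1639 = 63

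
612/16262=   306/8131  =  0.04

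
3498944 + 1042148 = 4541092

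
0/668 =0= 0.00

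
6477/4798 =6477/4798 = 1.35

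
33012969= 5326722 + 27686247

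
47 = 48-1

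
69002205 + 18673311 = 87675516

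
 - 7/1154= -7/1154 = - 0.01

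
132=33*4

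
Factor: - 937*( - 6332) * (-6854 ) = -40665357736 = -2^3*23^1 * 149^1*937^1*1583^1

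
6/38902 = 3/19451 = 0.00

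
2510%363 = 332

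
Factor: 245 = 5^1*7^2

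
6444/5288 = 1 + 289/1322 = 1.22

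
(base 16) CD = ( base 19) AF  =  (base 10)205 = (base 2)11001101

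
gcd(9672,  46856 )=8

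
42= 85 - 43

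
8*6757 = 54056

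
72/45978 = 12/7663 = 0.00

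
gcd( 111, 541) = 1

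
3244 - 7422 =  - 4178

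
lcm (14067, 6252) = 56268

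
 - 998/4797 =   -  998/4797 = - 0.21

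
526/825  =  526/825 = 0.64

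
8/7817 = 8/7817 = 0.00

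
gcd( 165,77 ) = 11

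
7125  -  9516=-2391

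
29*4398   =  127542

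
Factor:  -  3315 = -3^1*5^1 * 13^1* 17^1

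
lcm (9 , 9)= 9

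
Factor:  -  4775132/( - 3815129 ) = 2^2*709^( - 1 ) * 5381^(-1) * 1193783^1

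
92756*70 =6492920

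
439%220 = 219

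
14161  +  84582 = 98743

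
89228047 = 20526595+68701452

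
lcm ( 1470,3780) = 26460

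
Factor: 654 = 2^1*3^1*109^1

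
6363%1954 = 501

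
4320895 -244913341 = -240592446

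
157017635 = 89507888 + 67509747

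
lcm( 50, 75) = 150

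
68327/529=68327/529 = 129.16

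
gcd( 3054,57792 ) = 6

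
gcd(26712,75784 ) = 8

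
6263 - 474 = 5789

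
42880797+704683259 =747564056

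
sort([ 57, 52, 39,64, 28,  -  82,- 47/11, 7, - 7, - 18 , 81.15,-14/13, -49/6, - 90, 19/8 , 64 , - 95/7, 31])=[-90,-82, - 18, -95/7,  -  49/6, - 7, - 47/11 ,-14/13, 19/8, 7, 28,  31,39, 52,  57,64  ,  64, 81.15]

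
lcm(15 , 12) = 60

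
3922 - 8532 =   -  4610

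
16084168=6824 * 2357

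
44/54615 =4/4965= 0.00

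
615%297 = 21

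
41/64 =41/64 = 0.64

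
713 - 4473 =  - 3760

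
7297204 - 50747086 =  - 43449882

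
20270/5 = 4054 = 4054.00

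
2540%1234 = 72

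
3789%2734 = 1055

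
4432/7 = 4432/7 = 633.14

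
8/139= 8/139 = 0.06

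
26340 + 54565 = 80905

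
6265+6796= 13061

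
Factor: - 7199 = -23^1 * 313^1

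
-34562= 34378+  - 68940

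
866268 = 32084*27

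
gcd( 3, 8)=1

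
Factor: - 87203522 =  - 2^1 * 7^1*29^1 * 214787^1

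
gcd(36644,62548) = 4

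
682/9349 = 682/9349 =0.07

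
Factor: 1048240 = 2^4*5^1*13103^1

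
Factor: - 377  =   - 13^1*29^1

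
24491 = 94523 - 70032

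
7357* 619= 4553983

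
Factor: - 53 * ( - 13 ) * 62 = 42718  =  2^1*13^1*31^1*53^1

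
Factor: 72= 2^3*3^2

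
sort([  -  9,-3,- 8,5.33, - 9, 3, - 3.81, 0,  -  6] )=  [ - 9, - 9, - 8, - 6, - 3.81 ,-3, 0, 3 , 5.33] 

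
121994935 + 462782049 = 584776984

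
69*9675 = 667575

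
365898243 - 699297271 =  - 333399028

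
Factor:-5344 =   -  2^5*167^1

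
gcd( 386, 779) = 1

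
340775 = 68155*5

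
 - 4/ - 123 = 4/123 = 0.03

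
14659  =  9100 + 5559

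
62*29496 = 1828752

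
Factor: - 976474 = -2^1*131^1* 3727^1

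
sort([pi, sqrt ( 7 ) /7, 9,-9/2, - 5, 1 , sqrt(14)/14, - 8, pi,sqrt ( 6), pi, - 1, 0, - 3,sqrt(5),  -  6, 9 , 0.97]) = [ - 8, - 6, - 5, - 9/2, - 3,-1, 0 , sqrt(14)/14, sqrt(7)/7 , 0.97, 1,sqrt (5), sqrt( 6),pi, pi, pi,  9, 9 ]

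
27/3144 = 9/1048 = 0.01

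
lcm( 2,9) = 18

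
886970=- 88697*(-10)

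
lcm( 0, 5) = 0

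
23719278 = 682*34779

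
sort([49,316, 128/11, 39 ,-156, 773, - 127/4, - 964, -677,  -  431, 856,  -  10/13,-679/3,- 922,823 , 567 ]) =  [  -  964, - 922,-677, - 431,- 679/3, - 156, - 127/4,- 10/13,128/11, 39,49, 316, 567,  773, 823 , 856 ]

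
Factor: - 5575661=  - 7^2*13^1*8753^1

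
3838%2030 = 1808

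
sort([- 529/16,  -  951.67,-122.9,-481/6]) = [ - 951.67 , - 122.9, - 481/6, -529/16]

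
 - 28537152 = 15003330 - 43540482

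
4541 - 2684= 1857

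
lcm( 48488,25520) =484880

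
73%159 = 73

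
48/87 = 16/29 = 0.55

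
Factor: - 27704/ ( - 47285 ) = 2^3 * 5^ ( - 1 ) * 7^ ( - 2) * 193^( - 1 ) *3463^1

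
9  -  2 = 7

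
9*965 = 8685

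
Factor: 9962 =2^1*17^1*293^1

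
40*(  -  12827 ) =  - 513080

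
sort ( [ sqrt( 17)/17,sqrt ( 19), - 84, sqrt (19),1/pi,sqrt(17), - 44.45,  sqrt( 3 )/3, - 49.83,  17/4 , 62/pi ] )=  [ - 84, - 49.83, - 44.45,sqrt(17)/17,1/pi,sqrt(3)/3,sqrt (17),  17/4,sqrt (19 ),sqrt(19),62/pi ]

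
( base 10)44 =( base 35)19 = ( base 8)54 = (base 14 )32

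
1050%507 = 36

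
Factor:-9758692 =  - 2^2*2439673^1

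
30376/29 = 1047+ 13/29 = 1047.45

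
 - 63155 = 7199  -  70354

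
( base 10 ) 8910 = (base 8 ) 21316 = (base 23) GJ9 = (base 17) 1de2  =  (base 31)98D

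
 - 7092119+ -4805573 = -11897692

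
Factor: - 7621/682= - 2^(-1 )*11^( - 1)*31^(  -  1)*7621^1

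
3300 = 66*50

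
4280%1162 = 794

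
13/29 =13/29 = 0.45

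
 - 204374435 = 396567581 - 600942016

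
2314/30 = 1157/15 = 77.13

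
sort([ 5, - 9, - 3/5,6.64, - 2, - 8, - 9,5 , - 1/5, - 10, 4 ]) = [-10,- 9,  -  9, - 8,-2, - 3/5 , - 1/5, 4 , 5, 5, 6.64]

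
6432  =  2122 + 4310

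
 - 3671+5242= 1571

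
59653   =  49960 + 9693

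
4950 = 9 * 550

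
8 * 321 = 2568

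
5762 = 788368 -782606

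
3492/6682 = 1746/3341  =  0.52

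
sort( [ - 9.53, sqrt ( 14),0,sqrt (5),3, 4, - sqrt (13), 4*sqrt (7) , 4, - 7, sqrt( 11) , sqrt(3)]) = [ - 9.53, - 7, - sqrt (13), 0,sqrt( 3 ), sqrt (5 ), 3, sqrt(11), sqrt(14 ), 4,4 , 4*sqrt (7)]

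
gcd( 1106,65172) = 2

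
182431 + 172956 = 355387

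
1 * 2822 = 2822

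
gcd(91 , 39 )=13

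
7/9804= 7/9804=0.00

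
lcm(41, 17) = 697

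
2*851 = 1702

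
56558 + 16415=72973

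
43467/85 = 511 + 32/85=511.38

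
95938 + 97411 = 193349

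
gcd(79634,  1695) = 1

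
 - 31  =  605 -636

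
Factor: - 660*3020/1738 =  - 90600/79 = - 2^3*3^1 * 5^2 *79^ ( - 1)*151^1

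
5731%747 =502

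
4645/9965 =929/1993 = 0.47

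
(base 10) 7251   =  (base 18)146f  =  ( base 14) 28DD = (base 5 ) 213001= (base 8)16123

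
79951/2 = 79951/2 = 39975.50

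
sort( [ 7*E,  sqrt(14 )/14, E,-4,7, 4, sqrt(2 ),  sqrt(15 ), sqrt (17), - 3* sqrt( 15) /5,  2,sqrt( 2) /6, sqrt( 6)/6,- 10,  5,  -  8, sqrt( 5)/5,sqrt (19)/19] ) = [-10, - 8, -4, - 3 * sqrt( 15 ) /5,sqrt(19)/19, sqrt( 2 ) /6,sqrt(14 )/14,sqrt( 6 )/6,  sqrt( 5 )/5,sqrt ( 2), 2,E , sqrt(15 ),4,sqrt(17),5,7, 7*E ]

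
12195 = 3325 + 8870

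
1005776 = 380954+624822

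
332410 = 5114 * 65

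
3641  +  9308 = 12949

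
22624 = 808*28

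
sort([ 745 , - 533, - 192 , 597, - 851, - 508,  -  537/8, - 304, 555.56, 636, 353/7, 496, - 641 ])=[ - 851, - 641 , - 533, - 508, - 304, - 192,-537/8, 353/7,496, 555.56,597, 636, 745 ]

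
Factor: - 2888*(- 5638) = 2^4*19^2*2819^1 = 16282544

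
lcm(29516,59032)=59032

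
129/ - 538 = -1 + 409/538 = - 0.24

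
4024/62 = 64+28/31 =64.90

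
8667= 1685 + 6982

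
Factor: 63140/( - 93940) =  - 41/61 = - 41^1*61^ ( - 1 )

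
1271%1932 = 1271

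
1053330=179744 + 873586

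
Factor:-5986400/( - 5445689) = 2^5*5^2*7^1 * 1069^1*5445689^( - 1)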